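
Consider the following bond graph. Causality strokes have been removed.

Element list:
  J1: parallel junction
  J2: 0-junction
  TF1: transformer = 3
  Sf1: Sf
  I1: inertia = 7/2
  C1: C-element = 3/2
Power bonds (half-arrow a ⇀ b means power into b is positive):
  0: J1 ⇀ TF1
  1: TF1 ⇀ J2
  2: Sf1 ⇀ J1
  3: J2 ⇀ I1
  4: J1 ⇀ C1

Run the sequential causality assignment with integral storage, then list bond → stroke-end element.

b2 stroke at Sf1  (Sf1: flow source, stroke at near end)
b3 stroke at I1  (I1 integral (f out))
b1 stroke at J2  (J2: last free bond brings effort in)
b0 stroke at TF1  (TF1 one-in-one-out from 1)
b4 stroke at J1  (only one effort-in slot at J1)

β0 →TF1
β1 →J2
β2 →Sf1
β3 →I1
β4 →J1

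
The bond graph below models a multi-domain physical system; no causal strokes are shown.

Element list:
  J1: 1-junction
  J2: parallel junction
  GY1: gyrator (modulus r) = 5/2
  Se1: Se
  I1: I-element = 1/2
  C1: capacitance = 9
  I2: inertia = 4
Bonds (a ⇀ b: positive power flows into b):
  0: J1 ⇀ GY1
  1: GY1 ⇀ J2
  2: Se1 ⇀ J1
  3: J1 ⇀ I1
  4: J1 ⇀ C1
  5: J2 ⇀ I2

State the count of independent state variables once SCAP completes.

3  (C1, I1, I2 all integral)

#2 →J1  (Se1: effort source, stroke at far end)
#3 →I1  (I1: I, integral causality)
#0 →J1  (1-jn J1 has f-setter on 3)
#4 →J1  (J1 flow already set via bond 3)
#1 →J2  (GY1: gyrator matches bond 0)
#5 →I2  (common-e at J2 fixed by 1)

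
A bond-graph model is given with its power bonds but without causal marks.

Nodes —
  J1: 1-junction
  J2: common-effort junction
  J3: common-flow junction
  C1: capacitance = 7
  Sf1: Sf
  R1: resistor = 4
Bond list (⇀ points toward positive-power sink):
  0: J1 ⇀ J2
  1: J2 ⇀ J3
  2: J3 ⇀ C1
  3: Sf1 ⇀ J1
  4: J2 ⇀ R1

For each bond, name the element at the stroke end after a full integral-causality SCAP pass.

bond 3 |Sf1  (source Sf1 imposes f)
bond 0 |J1  (1-jn J1 has f-setter on 3)
bond 2 |J3  (C1 integral (e out))
bond 1 |J2  (closing 1-jn rule on J3)
bond 4 |R1  (J2: bond 1 brought effort, rest push out)

bond 0 stroke→J1
bond 1 stroke→J2
bond 2 stroke→J3
bond 3 stroke→Sf1
bond 4 stroke→R1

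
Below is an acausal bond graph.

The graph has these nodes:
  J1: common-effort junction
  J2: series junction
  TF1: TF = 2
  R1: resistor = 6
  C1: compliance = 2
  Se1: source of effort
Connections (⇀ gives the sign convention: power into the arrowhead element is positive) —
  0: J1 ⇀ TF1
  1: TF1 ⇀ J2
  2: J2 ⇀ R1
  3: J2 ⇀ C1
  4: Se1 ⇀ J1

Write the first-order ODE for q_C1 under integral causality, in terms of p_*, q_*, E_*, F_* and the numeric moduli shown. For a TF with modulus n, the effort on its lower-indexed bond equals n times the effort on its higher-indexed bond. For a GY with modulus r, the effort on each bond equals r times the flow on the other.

dq_C1/dt = E_Se1/12 - q_C1/12

β4 stroke→J1  (Se1 (Se) sets effort on bond)
β0 stroke→TF1  (J1 effort already set via bond 4)
β1 stroke→J2  (TF1: transformer flips bond 0)
β3 stroke→J2  (C1 outputs effort q/C1)
β2 stroke→R1  (J2 needs exactly one f-in)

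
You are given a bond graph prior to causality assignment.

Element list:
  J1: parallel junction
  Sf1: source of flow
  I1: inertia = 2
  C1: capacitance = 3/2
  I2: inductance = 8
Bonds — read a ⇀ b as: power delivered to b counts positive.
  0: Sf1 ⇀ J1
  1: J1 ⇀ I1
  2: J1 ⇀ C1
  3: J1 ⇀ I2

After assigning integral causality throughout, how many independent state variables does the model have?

bond 0 |Sf1  (Sf1 fixes flow; stroke at Sf1)
bond 1 |I1  (I1: I, integral causality)
bond 2 |J1  (prefer integral on C1)
bond 3 |I2  (J1: bond 2 brought effort, rest push out)

3  (C1, I1, I2 all integral)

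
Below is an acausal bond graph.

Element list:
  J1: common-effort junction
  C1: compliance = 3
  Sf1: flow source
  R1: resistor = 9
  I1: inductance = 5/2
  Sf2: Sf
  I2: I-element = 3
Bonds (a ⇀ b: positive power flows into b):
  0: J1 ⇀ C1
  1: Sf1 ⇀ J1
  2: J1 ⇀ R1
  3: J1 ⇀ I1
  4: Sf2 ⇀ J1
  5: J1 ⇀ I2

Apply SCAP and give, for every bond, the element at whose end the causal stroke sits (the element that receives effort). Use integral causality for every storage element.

β1 stroke→Sf1  (Sf1: flow source, stroke at near end)
β4 stroke→Sf2  (source Sf2 imposes f)
β0 stroke→J1  (C1 outputs effort q/C1)
β2 stroke→R1  (J1 effort already set via bond 0)
β3 stroke→I1  (0-jn J1 has e-setter on 0)
β5 stroke→I2  (J1: bond 0 brought effort, rest push out)

bond 0 stroke at J1
bond 1 stroke at Sf1
bond 2 stroke at R1
bond 3 stroke at I1
bond 4 stroke at Sf2
bond 5 stroke at I2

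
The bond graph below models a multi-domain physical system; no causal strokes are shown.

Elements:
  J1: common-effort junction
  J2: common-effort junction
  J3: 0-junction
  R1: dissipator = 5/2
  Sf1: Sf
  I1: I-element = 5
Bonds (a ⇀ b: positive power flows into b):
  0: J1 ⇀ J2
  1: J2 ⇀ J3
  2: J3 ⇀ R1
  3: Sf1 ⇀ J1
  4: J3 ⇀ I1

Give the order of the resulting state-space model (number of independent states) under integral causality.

1  (I1 all integral)

#3 |Sf1  (source Sf1 imposes f)
#0 |J1  (J1: last free bond brings effort in)
#1 |J2  (closing 0-jn rule on J2)
#4 |I1  (I1: I, integral causality)
#2 |J3  (closing 0-jn rule on J3)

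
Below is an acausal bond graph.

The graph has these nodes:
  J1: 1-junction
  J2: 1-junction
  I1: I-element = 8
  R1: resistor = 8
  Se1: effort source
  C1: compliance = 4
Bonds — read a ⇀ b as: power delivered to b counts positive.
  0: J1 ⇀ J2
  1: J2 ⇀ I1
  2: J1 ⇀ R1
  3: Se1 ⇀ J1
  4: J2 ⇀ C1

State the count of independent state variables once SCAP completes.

β3 stroke→J1  (source Se1 imposes e)
β1 stroke→I1  (I1: I, integral causality)
β0 stroke→J2  (J2: bond 1 brought flow, rest push out)
β4 stroke→J2  (J2: bond 1 brought flow, rest push out)
β2 stroke→J1  (1-jn J1 has f-setter on 0)

2  (C1, I1 all integral)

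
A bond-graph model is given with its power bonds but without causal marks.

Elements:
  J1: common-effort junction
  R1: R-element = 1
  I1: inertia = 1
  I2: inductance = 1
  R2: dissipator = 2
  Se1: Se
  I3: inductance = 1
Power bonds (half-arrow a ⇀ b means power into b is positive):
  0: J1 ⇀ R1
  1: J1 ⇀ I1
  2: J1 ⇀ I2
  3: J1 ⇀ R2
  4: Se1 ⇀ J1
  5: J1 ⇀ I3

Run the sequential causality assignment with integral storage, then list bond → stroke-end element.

β0 →R1
β1 →I1
β2 →I2
β3 →R2
β4 →J1
β5 →I3

bond 4 |J1  (Se1 (Se) sets effort on bond)
bond 0 |R1  (J1: bond 4 brought effort, rest push out)
bond 1 |I1  (0-jn J1 has e-setter on 4)
bond 2 |I2  (common-e at J1 fixed by 4)
bond 3 |R2  (J1 effort already set via bond 4)
bond 5 |I3  (J1: bond 4 brought effort, rest push out)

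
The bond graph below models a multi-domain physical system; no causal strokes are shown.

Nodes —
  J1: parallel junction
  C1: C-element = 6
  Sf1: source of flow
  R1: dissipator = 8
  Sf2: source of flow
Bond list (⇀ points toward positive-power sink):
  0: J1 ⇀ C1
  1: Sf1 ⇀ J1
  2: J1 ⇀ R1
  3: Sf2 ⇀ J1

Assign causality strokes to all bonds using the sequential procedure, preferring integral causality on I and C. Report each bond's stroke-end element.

#1 |Sf1  (Sf1 fixes flow; stroke at Sf1)
#3 |Sf2  (Sf2: flow source, stroke at near end)
#0 |J1  (C1 outputs effort q/C1)
#2 |R1  (J1 effort already set via bond 0)

bond 0 →J1
bond 1 →Sf1
bond 2 →R1
bond 3 →Sf2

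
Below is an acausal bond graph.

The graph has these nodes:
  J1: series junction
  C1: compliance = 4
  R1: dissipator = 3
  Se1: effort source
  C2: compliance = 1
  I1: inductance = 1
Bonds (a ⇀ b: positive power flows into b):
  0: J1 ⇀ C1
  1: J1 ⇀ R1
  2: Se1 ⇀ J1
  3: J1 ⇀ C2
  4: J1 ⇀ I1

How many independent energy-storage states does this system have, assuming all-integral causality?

3  (C1, C2, I1 all integral)

bond 2 stroke→J1  (Se1 (Se) sets effort on bond)
bond 0 stroke→J1  (C1: C, integral causality)
bond 3 stroke→J1  (C2 outputs effort q/C2)
bond 4 stroke→I1  (I1: I, integral causality)
bond 1 stroke→J1  (common-f at J1 fixed by 4)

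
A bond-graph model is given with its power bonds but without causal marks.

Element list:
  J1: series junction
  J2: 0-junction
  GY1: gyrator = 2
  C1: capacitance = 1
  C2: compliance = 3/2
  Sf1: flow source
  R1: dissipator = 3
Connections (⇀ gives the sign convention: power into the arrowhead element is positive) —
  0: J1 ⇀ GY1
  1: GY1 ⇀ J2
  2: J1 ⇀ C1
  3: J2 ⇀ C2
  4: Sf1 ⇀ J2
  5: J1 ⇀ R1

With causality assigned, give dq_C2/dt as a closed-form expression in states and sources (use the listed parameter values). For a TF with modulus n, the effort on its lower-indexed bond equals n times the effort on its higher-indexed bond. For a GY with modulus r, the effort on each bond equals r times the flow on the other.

#4 →Sf1  (Sf1 (Sf) sets flow on bond)
#2 →J1  (C1: C, integral causality)
#3 →J2  (C2: C, integral causality)
#1 →GY1  (0-jn J2 has e-setter on 3)
#0 →GY1  (GY1 both-in/both-out from 1)
#5 →J1  (J1: bond 0 brought flow, rest push out)

dq_C2/dt = F_Sf1 - q_C1/2 - q_C2/2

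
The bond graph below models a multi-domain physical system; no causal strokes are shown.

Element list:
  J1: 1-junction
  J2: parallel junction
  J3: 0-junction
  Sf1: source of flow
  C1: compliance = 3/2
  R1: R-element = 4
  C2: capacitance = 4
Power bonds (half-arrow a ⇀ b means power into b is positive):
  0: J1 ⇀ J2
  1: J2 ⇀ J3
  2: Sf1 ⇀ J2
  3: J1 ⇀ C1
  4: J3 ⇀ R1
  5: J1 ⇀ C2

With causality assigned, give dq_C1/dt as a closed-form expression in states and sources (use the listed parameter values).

dq_C1/dt = -F_Sf1 - q_C1/6 - q_C2/16

#2 stroke→Sf1  (source Sf1 imposes f)
#3 stroke→J1  (prefer integral on C1)
#5 stroke→J1  (C2 integral (e out))
#0 stroke→J2  (only one flow-in slot at J1)
#1 stroke→J3  (0-jn J2 has e-setter on 0)
#4 stroke→R1  (0-jn J3 has e-setter on 1)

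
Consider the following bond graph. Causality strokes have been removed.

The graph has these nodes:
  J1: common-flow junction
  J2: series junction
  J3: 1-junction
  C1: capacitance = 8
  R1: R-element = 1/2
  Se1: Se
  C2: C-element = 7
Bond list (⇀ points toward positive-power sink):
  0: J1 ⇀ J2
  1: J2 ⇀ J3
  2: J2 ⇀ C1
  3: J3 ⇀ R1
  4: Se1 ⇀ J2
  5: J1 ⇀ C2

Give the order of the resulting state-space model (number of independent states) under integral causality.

2  (C1, C2 all integral)

#4 →J2  (Se1: effort source, stroke at far end)
#2 →J2  (C1 integral (e out))
#5 →J1  (C2 integral (e out))
#0 →J2  (only one flow-in slot at J1)
#1 →J3  (closing 1-jn rule on J2)
#3 →R1  (closing 1-jn rule on J3)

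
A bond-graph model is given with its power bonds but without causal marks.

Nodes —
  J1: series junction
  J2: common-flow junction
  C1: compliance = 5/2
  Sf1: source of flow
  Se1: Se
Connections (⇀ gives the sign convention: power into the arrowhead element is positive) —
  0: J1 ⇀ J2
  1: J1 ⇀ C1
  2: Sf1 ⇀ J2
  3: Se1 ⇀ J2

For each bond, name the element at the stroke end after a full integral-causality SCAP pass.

β0 →J2
β1 →J1
β2 →Sf1
β3 →J2

bond 2 →Sf1  (Sf1 (Sf) sets flow on bond)
bond 3 →J2  (Se1 (Se) sets effort on bond)
bond 0 →J2  (J2: bond 2 brought flow, rest push out)
bond 1 →J1  (1-jn J1 has f-setter on 0)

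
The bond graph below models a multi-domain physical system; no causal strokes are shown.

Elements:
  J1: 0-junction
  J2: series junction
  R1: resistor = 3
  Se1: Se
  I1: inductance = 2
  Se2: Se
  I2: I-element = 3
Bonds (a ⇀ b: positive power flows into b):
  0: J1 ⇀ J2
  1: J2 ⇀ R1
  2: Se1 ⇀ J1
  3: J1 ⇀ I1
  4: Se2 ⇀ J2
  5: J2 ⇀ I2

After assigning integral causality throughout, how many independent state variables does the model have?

2  (I1, I2 all integral)

β2 stroke at J1  (Se1 fixes effort; stroke away)
β4 stroke at J2  (Se2 fixes effort; stroke away)
β0 stroke at J2  (common-e at J1 fixed by 2)
β3 stroke at I1  (J1 effort already set via bond 2)
β5 stroke at I2  (I2: I, integral causality)
β1 stroke at J2  (common-f at J2 fixed by 5)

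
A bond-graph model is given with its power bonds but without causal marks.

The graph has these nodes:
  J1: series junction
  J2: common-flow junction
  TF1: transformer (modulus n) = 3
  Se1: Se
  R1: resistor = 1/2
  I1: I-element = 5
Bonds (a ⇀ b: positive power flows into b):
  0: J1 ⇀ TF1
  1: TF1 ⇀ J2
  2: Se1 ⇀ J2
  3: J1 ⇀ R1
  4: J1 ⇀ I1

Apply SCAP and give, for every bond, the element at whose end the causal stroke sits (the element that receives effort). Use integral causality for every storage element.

bond 0 |J1
bond 1 |TF1
bond 2 |J2
bond 3 |J1
bond 4 |I1

#2 |J2  (Se1 fixes effort; stroke away)
#1 |TF1  (J2 needs exactly one f-in)
#0 |J1  (TF TF1: opposite of bond 1)
#4 |I1  (I1: I, integral causality)
#3 |J1  (J1: bond 4 brought flow, rest push out)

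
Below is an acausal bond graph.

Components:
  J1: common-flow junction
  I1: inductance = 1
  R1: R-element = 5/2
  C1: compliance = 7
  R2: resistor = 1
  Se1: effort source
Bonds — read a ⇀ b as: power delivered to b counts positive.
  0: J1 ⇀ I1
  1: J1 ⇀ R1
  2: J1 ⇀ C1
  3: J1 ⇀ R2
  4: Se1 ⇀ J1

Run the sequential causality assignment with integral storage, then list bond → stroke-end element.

#0 stroke at I1
#1 stroke at J1
#2 stroke at J1
#3 stroke at J1
#4 stroke at J1

β4 stroke→J1  (Se1 fixes effort; stroke away)
β0 stroke→I1  (I1: I, integral causality)
β1 stroke→J1  (J1: bond 0 brought flow, rest push out)
β2 stroke→J1  (common-f at J1 fixed by 0)
β3 stroke→J1  (J1 flow already set via bond 0)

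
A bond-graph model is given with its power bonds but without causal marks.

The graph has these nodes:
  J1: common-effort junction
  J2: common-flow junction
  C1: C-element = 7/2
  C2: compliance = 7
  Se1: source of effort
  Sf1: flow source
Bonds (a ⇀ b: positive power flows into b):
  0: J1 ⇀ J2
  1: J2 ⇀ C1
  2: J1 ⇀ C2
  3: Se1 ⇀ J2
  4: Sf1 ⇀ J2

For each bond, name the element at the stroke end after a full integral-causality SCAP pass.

bond 3 |J2  (source Se1 imposes e)
bond 4 |Sf1  (source Sf1 imposes f)
bond 0 |J2  (common-f at J2 fixed by 4)
bond 1 |J2  (1-jn J2 has f-setter on 4)
bond 2 |J1  (J1 needs exactly one e-in)

bond 0 →J2
bond 1 →J2
bond 2 →J1
bond 3 →J2
bond 4 →Sf1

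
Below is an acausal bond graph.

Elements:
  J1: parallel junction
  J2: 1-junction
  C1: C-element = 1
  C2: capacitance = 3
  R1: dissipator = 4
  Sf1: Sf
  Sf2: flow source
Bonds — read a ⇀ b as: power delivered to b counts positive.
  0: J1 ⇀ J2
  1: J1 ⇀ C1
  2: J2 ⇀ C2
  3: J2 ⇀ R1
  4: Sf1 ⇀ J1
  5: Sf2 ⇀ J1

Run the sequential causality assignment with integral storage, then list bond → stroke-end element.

bond 4 stroke at Sf1  (Sf1 fixes flow; stroke at Sf1)
bond 5 stroke at Sf2  (source Sf2 imposes f)
bond 1 stroke at J1  (C1: C, integral causality)
bond 0 stroke at J2  (common-e at J1 fixed by 1)
bond 2 stroke at J2  (C2: C, integral causality)
bond 3 stroke at R1  (only one flow-in slot at J2)

b0 stroke at J2
b1 stroke at J1
b2 stroke at J2
b3 stroke at R1
b4 stroke at Sf1
b5 stroke at Sf2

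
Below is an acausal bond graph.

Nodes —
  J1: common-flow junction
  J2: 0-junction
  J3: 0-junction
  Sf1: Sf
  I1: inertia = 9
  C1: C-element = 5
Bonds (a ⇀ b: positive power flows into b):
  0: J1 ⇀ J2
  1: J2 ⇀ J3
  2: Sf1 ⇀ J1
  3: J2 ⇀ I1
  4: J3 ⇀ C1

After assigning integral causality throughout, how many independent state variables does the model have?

b2 stroke at Sf1  (Sf1 fixes flow; stroke at Sf1)
b0 stroke at J1  (J1 flow already set via bond 2)
b3 stroke at I1  (I1: I, integral causality)
b1 stroke at J2  (only one effort-in slot at J2)
b4 stroke at J3  (only one effort-in slot at J3)

2  (C1, I1 all integral)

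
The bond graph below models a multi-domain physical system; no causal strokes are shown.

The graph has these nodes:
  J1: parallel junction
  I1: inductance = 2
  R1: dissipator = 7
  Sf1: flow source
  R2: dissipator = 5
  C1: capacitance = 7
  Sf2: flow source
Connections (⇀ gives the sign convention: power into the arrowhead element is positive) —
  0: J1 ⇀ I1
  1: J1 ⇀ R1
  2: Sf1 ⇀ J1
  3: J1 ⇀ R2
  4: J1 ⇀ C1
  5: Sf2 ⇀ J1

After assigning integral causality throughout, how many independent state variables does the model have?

bond 2 |Sf1  (Sf1 fixes flow; stroke at Sf1)
bond 5 |Sf2  (Sf2 (Sf) sets flow on bond)
bond 0 |I1  (prefer integral on I1)
bond 4 |J1  (C1 outputs effort q/C1)
bond 1 |R1  (0-jn J1 has e-setter on 4)
bond 3 |R2  (common-e at J1 fixed by 4)

2  (C1, I1 all integral)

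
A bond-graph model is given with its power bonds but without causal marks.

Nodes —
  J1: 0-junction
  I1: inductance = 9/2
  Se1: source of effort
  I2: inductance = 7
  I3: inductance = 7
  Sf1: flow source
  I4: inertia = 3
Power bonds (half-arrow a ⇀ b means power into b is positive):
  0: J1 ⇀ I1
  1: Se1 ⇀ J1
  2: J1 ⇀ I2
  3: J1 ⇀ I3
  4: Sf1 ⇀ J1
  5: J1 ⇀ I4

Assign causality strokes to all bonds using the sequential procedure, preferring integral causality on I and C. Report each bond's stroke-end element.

#1 →J1  (Se1: effort source, stroke at far end)
#4 →Sf1  (Sf1 fixes flow; stroke at Sf1)
#0 →I1  (0-jn J1 has e-setter on 1)
#2 →I2  (0-jn J1 has e-setter on 1)
#3 →I3  (0-jn J1 has e-setter on 1)
#5 →I4  (common-e at J1 fixed by 1)

bond 0 stroke→I1
bond 1 stroke→J1
bond 2 stroke→I2
bond 3 stroke→I3
bond 4 stroke→Sf1
bond 5 stroke→I4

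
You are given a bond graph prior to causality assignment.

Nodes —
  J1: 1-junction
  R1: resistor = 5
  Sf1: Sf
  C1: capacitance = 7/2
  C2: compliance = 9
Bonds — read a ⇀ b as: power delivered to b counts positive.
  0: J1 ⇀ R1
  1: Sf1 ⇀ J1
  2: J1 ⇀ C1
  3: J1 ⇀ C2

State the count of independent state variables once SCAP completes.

2  (C1, C2 all integral)

#1 stroke→Sf1  (Sf1: flow source, stroke at near end)
#0 stroke→J1  (1-jn J1 has f-setter on 1)
#2 stroke→J1  (J1: bond 1 brought flow, rest push out)
#3 stroke→J1  (common-f at J1 fixed by 1)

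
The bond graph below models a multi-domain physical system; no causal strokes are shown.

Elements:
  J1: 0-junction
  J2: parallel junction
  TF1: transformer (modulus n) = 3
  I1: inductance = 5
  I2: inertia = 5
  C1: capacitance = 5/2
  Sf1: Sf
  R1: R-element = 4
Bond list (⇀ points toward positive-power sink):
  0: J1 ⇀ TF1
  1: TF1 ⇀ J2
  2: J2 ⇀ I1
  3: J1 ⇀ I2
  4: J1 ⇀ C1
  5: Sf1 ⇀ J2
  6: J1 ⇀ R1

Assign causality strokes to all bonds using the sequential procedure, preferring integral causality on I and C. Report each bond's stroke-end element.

β0 |TF1
β1 |J2
β2 |I1
β3 |I2
β4 |J1
β5 |Sf1
β6 |R1

β5 stroke at Sf1  (Sf1 fixes flow; stroke at Sf1)
β2 stroke at I1  (I1 integral (f out))
β1 stroke at J2  (J2: last free bond brings effort in)
β0 stroke at TF1  (TF TF1: opposite of bond 1)
β3 stroke at I2  (I2 outputs flow p/I2)
β4 stroke at J1  (C1: C, integral causality)
β6 stroke at R1  (common-e at J1 fixed by 4)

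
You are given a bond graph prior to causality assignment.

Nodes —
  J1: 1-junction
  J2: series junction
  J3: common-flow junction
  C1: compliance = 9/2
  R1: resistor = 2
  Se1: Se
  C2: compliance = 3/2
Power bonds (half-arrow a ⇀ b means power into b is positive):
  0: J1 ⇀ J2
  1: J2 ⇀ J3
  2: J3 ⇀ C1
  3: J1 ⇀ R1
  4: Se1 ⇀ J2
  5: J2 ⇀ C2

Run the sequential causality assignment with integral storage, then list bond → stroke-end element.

β4 stroke→J2  (Se1 fixes effort; stroke away)
β2 stroke→J3  (C1 outputs effort q/C1)
β1 stroke→J2  (closing 1-jn rule on J3)
β5 stroke→J2  (C2 integral (e out))
β0 stroke→J1  (J2 needs exactly one f-in)
β3 stroke→R1  (closing 1-jn rule on J1)

β0 stroke at J1
β1 stroke at J2
β2 stroke at J3
β3 stroke at R1
β4 stroke at J2
β5 stroke at J2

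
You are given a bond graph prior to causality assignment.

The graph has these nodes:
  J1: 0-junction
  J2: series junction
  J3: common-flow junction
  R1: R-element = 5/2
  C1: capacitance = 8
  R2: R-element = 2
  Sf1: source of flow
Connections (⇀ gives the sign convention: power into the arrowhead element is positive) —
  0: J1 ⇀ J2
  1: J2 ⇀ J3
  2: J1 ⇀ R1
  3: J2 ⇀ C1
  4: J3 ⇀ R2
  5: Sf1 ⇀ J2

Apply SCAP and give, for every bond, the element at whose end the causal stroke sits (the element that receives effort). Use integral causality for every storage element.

b5 |Sf1  (source Sf1 imposes f)
b0 |J2  (J2 flow already set via bond 5)
b1 |J2  (J2 flow already set via bond 5)
b3 |J2  (common-f at J2 fixed by 5)
b4 |J3  (common-f at J3 fixed by 1)
b2 |J1  (only one effort-in slot at J1)

#0 stroke→J2
#1 stroke→J2
#2 stroke→J1
#3 stroke→J2
#4 stroke→J3
#5 stroke→Sf1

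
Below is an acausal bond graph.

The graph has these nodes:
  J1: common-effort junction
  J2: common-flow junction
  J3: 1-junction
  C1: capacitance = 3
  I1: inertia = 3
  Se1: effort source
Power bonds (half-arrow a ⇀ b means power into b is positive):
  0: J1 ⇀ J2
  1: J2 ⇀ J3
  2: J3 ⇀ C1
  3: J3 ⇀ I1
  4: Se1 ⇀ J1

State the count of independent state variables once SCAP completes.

2  (C1, I1 all integral)

#4 stroke at J1  (Se1 (Se) sets effort on bond)
#0 stroke at J2  (J1: bond 4 brought effort, rest push out)
#1 stroke at J3  (only one flow-in slot at J2)
#2 stroke at J3  (C1 outputs effort q/C1)
#3 stroke at I1  (J3 needs exactly one f-in)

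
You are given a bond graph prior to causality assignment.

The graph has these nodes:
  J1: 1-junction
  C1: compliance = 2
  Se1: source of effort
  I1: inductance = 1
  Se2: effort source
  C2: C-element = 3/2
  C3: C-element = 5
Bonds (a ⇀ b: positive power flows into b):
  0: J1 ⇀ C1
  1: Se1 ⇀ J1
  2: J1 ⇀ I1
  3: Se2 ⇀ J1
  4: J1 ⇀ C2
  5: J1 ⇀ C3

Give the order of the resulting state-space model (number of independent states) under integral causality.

4  (C1, C2, C3, I1 all integral)

bond 1 stroke at J1  (Se1 (Se) sets effort on bond)
bond 3 stroke at J1  (Se2: effort source, stroke at far end)
bond 0 stroke at J1  (C1 outputs effort q/C1)
bond 2 stroke at I1  (prefer integral on I1)
bond 4 stroke at J1  (J1: bond 2 brought flow, rest push out)
bond 5 stroke at J1  (common-f at J1 fixed by 2)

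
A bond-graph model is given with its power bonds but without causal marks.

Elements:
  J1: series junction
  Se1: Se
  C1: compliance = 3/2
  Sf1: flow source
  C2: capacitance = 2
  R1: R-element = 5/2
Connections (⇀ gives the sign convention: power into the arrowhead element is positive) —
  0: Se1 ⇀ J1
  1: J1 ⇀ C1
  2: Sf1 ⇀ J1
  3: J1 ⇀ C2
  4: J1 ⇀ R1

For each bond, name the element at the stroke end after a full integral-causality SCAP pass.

b0 stroke at J1  (source Se1 imposes e)
b2 stroke at Sf1  (Sf1 (Sf) sets flow on bond)
b1 stroke at J1  (1-jn J1 has f-setter on 2)
b3 stroke at J1  (J1 flow already set via bond 2)
b4 stroke at J1  (common-f at J1 fixed by 2)

b0 |J1
b1 |J1
b2 |Sf1
b3 |J1
b4 |J1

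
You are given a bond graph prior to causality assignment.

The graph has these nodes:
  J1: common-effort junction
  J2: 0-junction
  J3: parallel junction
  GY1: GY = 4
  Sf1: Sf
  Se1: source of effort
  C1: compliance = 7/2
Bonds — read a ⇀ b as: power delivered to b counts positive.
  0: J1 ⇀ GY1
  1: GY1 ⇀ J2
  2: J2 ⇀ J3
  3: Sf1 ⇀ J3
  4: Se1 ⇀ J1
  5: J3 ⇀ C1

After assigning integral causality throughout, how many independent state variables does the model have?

#3 stroke at Sf1  (source Sf1 imposes f)
#4 stroke at J1  (Se1: effort source, stroke at far end)
#0 stroke at GY1  (common-e at J1 fixed by 4)
#1 stroke at GY1  (GY GY1: same side as bond 0)
#2 stroke at J2  (J2 needs exactly one e-in)
#5 stroke at J3  (only one effort-in slot at J3)

1  (C1 all integral)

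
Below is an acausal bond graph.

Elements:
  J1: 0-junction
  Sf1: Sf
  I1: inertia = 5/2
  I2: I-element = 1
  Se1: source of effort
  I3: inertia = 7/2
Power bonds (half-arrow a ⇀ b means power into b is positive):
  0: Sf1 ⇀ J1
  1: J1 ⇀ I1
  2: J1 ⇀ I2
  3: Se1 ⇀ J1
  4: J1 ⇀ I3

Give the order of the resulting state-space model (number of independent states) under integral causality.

b0 stroke at Sf1  (Sf1 fixes flow; stroke at Sf1)
b3 stroke at J1  (Se1 (Se) sets effort on bond)
b1 stroke at I1  (J1: bond 3 brought effort, rest push out)
b2 stroke at I2  (J1: bond 3 brought effort, rest push out)
b4 stroke at I3  (J1 effort already set via bond 3)

3  (I1, I2, I3 all integral)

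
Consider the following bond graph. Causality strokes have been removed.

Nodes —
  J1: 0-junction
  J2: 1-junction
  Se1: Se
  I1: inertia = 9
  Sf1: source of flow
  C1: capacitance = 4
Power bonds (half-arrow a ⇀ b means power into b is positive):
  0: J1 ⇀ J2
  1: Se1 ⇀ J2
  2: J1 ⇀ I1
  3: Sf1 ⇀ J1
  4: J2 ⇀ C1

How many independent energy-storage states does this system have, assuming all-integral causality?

bond 1 →J2  (source Se1 imposes e)
bond 3 →Sf1  (Sf1 (Sf) sets flow on bond)
bond 2 →I1  (I1 integral (f out))
bond 0 →J1  (only one effort-in slot at J1)
bond 4 →J2  (common-f at J2 fixed by 0)

2  (C1, I1 all integral)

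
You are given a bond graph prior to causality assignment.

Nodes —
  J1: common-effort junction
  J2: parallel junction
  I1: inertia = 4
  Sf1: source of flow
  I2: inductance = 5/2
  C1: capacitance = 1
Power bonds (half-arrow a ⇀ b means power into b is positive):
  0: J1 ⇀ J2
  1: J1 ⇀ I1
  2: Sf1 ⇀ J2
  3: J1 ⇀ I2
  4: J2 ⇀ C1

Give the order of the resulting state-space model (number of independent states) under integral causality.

β2 |Sf1  (Sf1: flow source, stroke at near end)
β1 |I1  (I1 outputs flow p/I1)
β3 |I2  (prefer integral on I2)
β0 |J1  (J1 needs exactly one e-in)
β4 |J2  (J2: last free bond brings effort in)

3  (C1, I1, I2 all integral)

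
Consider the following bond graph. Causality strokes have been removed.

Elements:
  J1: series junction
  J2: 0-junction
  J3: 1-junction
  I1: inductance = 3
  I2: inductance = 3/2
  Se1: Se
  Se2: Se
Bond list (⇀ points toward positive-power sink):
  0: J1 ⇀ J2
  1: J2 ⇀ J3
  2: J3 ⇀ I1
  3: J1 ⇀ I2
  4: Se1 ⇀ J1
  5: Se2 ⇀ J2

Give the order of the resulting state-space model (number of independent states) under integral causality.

bond 4 stroke→J1  (source Se1 imposes e)
bond 5 stroke→J2  (source Se2 imposes e)
bond 0 stroke→J1  (common-e at J2 fixed by 5)
bond 1 stroke→J3  (common-e at J2 fixed by 5)
bond 2 stroke→I1  (J3: last free bond brings flow in)
bond 3 stroke→I2  (J1 needs exactly one f-in)

2  (I1, I2 all integral)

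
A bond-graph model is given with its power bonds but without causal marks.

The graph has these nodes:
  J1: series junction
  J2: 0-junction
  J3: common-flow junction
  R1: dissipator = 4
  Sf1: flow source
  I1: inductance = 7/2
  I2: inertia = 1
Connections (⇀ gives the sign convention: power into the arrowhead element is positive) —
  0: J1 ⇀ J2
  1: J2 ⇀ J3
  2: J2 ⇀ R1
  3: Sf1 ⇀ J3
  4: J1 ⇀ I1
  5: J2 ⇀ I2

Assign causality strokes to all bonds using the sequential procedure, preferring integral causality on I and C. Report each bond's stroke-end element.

b3 →Sf1  (source Sf1 imposes f)
b1 →J3  (J3: bond 3 brought flow, rest push out)
b4 →I1  (I1: I, integral causality)
b0 →J1  (common-f at J1 fixed by 4)
b5 →I2  (I2 integral (f out))
b2 →J2  (only one effort-in slot at J2)

b0 stroke→J1
b1 stroke→J3
b2 stroke→J2
b3 stroke→Sf1
b4 stroke→I1
b5 stroke→I2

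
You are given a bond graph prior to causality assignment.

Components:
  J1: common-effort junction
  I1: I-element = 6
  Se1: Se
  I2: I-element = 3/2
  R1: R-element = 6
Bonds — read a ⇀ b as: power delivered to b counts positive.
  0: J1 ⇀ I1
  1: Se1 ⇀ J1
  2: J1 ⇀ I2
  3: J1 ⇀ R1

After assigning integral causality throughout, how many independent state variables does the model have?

bond 1 →J1  (Se1: effort source, stroke at far end)
bond 0 →I1  (common-e at J1 fixed by 1)
bond 2 →I2  (J1 effort already set via bond 1)
bond 3 →R1  (common-e at J1 fixed by 1)

2  (I1, I2 all integral)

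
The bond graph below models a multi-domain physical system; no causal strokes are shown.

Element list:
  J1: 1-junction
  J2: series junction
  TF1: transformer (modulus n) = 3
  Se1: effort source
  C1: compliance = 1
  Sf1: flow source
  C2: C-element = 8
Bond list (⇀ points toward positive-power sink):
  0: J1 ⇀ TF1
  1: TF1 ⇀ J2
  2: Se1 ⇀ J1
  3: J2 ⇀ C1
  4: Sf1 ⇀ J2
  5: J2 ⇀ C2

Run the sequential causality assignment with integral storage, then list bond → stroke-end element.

β0 →TF1
β1 →J2
β2 →J1
β3 →J2
β4 →Sf1
β5 →J2

bond 2 stroke→J1  (source Se1 imposes e)
bond 4 stroke→Sf1  (Sf1: flow source, stroke at near end)
bond 0 stroke→TF1  (J1: last free bond brings flow in)
bond 1 stroke→J2  (1-jn J2 has f-setter on 4)
bond 3 stroke→J2  (J2 flow already set via bond 4)
bond 5 stroke→J2  (1-jn J2 has f-setter on 4)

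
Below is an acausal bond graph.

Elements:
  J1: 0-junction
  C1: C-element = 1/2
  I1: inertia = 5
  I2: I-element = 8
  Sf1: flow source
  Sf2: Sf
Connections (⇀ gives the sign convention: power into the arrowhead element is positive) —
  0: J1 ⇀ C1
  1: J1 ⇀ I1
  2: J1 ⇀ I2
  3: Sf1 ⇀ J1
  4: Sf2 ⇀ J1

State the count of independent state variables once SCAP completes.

#3 |Sf1  (Sf1: flow source, stroke at near end)
#4 |Sf2  (source Sf2 imposes f)
#0 |J1  (C1 integral (e out))
#1 |I1  (common-e at J1 fixed by 0)
#2 |I2  (J1: bond 0 brought effort, rest push out)

3  (C1, I1, I2 all integral)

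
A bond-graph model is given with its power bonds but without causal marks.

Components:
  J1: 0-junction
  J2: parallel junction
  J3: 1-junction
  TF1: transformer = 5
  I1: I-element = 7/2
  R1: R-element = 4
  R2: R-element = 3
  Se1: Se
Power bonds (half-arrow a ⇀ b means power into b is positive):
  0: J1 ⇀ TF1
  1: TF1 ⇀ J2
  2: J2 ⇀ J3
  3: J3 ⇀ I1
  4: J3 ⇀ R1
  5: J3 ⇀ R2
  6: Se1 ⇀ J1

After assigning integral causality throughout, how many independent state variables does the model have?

1  (I1 all integral)

#6 →J1  (Se1 (Se) sets effort on bond)
#0 →TF1  (J1 effort already set via bond 6)
#1 →J2  (TF TF1: opposite of bond 0)
#2 →J3  (0-jn J2 has e-setter on 1)
#3 →I1  (prefer integral on I1)
#4 →J3  (J3: bond 3 brought flow, rest push out)
#5 →J3  (J3: bond 3 brought flow, rest push out)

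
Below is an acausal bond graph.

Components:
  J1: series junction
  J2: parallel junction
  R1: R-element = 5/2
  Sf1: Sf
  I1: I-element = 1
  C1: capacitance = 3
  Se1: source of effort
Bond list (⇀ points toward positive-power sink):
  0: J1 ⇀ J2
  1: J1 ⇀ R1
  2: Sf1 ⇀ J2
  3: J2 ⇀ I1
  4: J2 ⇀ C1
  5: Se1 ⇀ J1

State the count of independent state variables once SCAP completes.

2  (C1, I1 all integral)

#2 →Sf1  (Sf1 (Sf) sets flow on bond)
#5 →J1  (source Se1 imposes e)
#3 →I1  (I1 integral (f out))
#4 →J2  (prefer integral on C1)
#0 →J1  (common-e at J2 fixed by 4)
#1 →R1  (J1 needs exactly one f-in)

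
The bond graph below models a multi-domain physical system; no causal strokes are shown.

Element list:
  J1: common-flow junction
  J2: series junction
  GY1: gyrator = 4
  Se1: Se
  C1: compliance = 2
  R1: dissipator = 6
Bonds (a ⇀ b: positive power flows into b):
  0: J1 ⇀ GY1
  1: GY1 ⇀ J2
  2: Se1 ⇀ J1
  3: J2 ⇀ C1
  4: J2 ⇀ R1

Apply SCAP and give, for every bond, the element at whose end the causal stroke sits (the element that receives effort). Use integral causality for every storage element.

#2 |J1  (Se1: effort source, stroke at far end)
#0 |GY1  (J1: last free bond brings flow in)
#1 |GY1  (GY GY1: same side as bond 0)
#3 |J2  (J2 flow already set via bond 1)
#4 |J2  (J2 flow already set via bond 1)

bond 0 →GY1
bond 1 →GY1
bond 2 →J1
bond 3 →J2
bond 4 →J2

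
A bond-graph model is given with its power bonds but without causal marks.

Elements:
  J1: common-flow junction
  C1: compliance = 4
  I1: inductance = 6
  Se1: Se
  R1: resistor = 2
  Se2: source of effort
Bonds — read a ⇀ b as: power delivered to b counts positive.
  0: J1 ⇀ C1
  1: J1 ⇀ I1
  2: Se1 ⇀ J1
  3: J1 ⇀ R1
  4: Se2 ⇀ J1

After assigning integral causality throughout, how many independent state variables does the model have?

2  (C1, I1 all integral)

b2 |J1  (Se1 (Se) sets effort on bond)
b4 |J1  (Se2 fixes effort; stroke away)
b0 |J1  (C1 integral (e out))
b1 |I1  (I1: I, integral causality)
b3 |J1  (1-jn J1 has f-setter on 1)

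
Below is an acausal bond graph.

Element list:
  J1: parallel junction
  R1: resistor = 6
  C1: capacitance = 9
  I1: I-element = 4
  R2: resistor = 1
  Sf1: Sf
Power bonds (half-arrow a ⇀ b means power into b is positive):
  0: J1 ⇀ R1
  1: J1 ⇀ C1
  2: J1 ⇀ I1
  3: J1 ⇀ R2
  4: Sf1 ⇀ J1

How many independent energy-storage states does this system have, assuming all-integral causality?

b4 →Sf1  (source Sf1 imposes f)
b1 →J1  (C1 outputs effort q/C1)
b0 →R1  (J1: bond 1 brought effort, rest push out)
b2 →I1  (J1 effort already set via bond 1)
b3 →R2  (common-e at J1 fixed by 1)

2  (C1, I1 all integral)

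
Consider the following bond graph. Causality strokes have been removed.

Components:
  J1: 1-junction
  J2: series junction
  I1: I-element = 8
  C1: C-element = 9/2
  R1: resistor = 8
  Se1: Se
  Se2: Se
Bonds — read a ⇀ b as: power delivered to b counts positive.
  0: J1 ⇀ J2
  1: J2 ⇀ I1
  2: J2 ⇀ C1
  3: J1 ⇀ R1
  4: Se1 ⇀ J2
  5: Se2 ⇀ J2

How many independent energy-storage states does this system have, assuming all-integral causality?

2  (C1, I1 all integral)

bond 4 stroke→J2  (source Se1 imposes e)
bond 5 stroke→J2  (Se2 fixes effort; stroke away)
bond 1 stroke→I1  (I1 integral (f out))
bond 0 stroke→J2  (J2 flow already set via bond 1)
bond 2 stroke→J2  (1-jn J2 has f-setter on 1)
bond 3 stroke→J1  (1-jn J1 has f-setter on 0)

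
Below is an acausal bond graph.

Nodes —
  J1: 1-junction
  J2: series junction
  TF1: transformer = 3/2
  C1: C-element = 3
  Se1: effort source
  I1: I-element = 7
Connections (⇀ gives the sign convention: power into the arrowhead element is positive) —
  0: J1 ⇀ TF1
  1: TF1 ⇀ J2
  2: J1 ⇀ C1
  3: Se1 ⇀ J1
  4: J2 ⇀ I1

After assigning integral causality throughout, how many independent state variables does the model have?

2  (C1, I1 all integral)

b3 stroke→J1  (source Se1 imposes e)
b2 stroke→J1  (C1: C, integral causality)
b0 stroke→TF1  (only one flow-in slot at J1)
b1 stroke→J2  (through TF1, causality passes straight; one stroke at TF1)
b4 stroke→I1  (J2: last free bond brings flow in)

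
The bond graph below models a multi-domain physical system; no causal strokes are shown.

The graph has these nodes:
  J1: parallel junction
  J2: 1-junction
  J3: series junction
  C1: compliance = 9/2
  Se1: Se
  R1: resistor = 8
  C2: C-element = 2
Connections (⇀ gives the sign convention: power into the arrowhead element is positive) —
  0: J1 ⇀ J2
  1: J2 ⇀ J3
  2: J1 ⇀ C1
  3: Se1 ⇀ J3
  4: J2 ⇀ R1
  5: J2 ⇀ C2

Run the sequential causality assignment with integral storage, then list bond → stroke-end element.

b0 stroke at J2
b1 stroke at J2
b2 stroke at J1
b3 stroke at J3
b4 stroke at R1
b5 stroke at J2

bond 3 stroke→J3  (Se1 (Se) sets effort on bond)
bond 1 stroke→J2  (closing 1-jn rule on J3)
bond 2 stroke→J1  (C1 integral (e out))
bond 0 stroke→J2  (0-jn J1 has e-setter on 2)
bond 5 stroke→J2  (C2: C, integral causality)
bond 4 stroke→R1  (J2: last free bond brings flow in)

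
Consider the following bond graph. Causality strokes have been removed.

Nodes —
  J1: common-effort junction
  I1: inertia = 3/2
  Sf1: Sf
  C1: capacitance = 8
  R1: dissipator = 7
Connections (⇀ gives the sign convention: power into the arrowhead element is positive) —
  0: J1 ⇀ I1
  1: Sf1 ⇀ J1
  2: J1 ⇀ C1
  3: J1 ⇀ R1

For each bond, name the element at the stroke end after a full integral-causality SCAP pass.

β1 stroke at Sf1  (Sf1 fixes flow; stroke at Sf1)
β0 stroke at I1  (I1 outputs flow p/I1)
β2 stroke at J1  (prefer integral on C1)
β3 stroke at R1  (J1 effort already set via bond 2)

#0 |I1
#1 |Sf1
#2 |J1
#3 |R1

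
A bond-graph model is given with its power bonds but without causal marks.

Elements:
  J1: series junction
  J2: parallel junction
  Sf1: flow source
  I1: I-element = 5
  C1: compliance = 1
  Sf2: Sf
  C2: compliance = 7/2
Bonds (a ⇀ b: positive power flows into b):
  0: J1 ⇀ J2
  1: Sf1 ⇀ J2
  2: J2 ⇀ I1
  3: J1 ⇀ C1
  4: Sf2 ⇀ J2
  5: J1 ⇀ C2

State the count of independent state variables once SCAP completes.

b1 →Sf1  (Sf1 (Sf) sets flow on bond)
b4 →Sf2  (Sf2 fixes flow; stroke at Sf2)
b2 →I1  (I1 outputs flow p/I1)
b0 →J2  (J2: last free bond brings effort in)
b3 →J1  (J1 flow already set via bond 0)
b5 →J1  (J1 flow already set via bond 0)

3  (C1, C2, I1 all integral)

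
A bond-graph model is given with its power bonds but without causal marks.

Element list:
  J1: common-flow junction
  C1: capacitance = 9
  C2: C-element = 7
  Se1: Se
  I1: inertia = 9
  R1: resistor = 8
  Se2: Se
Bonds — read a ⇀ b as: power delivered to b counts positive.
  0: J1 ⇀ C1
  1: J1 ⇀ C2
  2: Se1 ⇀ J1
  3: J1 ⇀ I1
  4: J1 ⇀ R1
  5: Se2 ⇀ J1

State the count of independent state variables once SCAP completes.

b2 |J1  (source Se1 imposes e)
b5 |J1  (source Se2 imposes e)
b0 |J1  (prefer integral on C1)
b1 |J1  (C2: C, integral causality)
b3 |I1  (I1 integral (f out))
b4 |J1  (J1: bond 3 brought flow, rest push out)

3  (C1, C2, I1 all integral)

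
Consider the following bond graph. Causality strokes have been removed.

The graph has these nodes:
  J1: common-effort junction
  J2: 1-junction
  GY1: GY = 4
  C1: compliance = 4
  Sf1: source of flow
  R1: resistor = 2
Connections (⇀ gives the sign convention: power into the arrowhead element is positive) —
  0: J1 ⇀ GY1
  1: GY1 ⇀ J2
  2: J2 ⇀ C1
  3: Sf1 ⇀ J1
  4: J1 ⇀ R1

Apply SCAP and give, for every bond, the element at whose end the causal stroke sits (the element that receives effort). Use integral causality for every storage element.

bond 3 stroke→Sf1  (Sf1 fixes flow; stroke at Sf1)
bond 2 stroke→J2  (C1: C, integral causality)
bond 1 stroke→GY1  (closing 1-jn rule on J2)
bond 0 stroke→GY1  (GY1 both-in/both-out from 1)
bond 4 stroke→J1  (J1: last free bond brings effort in)

b0 →GY1
b1 →GY1
b2 →J2
b3 →Sf1
b4 →J1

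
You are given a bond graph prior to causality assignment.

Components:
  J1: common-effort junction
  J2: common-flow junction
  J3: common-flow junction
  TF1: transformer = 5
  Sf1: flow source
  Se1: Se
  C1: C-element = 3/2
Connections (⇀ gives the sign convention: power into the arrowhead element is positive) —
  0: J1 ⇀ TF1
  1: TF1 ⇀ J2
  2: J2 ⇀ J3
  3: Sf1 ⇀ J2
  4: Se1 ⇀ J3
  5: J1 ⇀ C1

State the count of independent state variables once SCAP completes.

1  (C1 all integral)

bond 3 |Sf1  (source Sf1 imposes f)
bond 4 |J3  (Se1 (Se) sets effort on bond)
bond 1 |J2  (J2 flow already set via bond 3)
bond 2 |J2  (J2: bond 3 brought flow, rest push out)
bond 0 |TF1  (TF1: transformer flips bond 1)
bond 5 |J1  (J1 needs exactly one e-in)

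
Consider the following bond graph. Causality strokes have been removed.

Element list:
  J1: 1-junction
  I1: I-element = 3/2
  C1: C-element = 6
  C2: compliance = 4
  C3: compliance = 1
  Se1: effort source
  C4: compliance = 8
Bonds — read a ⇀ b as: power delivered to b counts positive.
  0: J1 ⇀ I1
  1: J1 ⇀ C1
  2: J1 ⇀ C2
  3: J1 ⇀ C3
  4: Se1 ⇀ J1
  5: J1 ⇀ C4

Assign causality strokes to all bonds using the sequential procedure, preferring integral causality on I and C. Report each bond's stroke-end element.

b0 stroke→I1
b1 stroke→J1
b2 stroke→J1
b3 stroke→J1
b4 stroke→J1
b5 stroke→J1

b4 stroke→J1  (source Se1 imposes e)
b0 stroke→I1  (I1: I, integral causality)
b1 stroke→J1  (1-jn J1 has f-setter on 0)
b2 stroke→J1  (1-jn J1 has f-setter on 0)
b3 stroke→J1  (1-jn J1 has f-setter on 0)
b5 stroke→J1  (J1 flow already set via bond 0)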